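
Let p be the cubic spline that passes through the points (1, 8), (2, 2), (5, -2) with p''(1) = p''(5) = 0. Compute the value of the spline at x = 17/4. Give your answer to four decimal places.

Put M_i = p'' at the i-th knot. Here h = (1, 3) and Δ = (-6, -4/3), so the interior equations h_(i-1)·M_(i-1) + 2(h_(i-1)+h_i)·M_i + h_i·M_(i+1) = 6(Δ_i − Δ_(i-1)) read
  1·M_0 + 8·M_1 + 3·M_2 = 6(Δ_1 - Δ_0) = 28
Natural end conditions: M_0 = M_2 = 0.
Solving: M_0 = 0, M_1 = 7/2, M_2 = 0.
On [2, 5], p(x) = 2 - 29/6·(x - 2) + 7/4·(x - 2)² - 7/36·(x - 2)³.
With (x - 2) = 9/4: p(17/4) = -571/256.

-2.2305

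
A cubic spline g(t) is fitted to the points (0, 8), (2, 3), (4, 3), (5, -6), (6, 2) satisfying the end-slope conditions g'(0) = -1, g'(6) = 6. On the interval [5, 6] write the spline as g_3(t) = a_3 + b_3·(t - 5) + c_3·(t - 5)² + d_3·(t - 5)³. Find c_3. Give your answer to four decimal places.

Put M_i = g'' at the i-th knot. Here h = (2, 2, 1, 1) and Δ = (-5/2, 0, -9, 8), so the interior equations h_(i-1)·M_(i-1) + 2(h_(i-1)+h_i)·M_i + h_i·M_(i+1) = 6(Δ_i − Δ_(i-1)) read
  2·M_0 + 8·M_1 + 2·M_2 = 6(Δ_1 - Δ_0) = 15
  2·M_1 + 6·M_2 + 1·M_3 = 6(Δ_2 - Δ_1) = -54
  1·M_2 + 4·M_3 + 1·M_4 = 6(Δ_3 - Δ_2) = 102
Clamped end conditions give two more equations: 2h_0·M_0 + h_0·M_1 = 6(Δ_0 - g'(0)) = -9 and h_3·M_3 + 2h_3·M_4 = 6(g'(6) - Δ_3) = -12.
Solving: M_0 = -517/84, M_1 = 164/21, M_2 = -211/12, M_3 = 1507/42, M_4 = -2011/84.
On [5, 6], with g_3(t) = a_3 + b_3·(t - 5) + c_3·(t - 5)² + d_3·(t - 5)³: c_3 = M_3/2 = 1507/84, d_3 = (M_4 - M_3)/(6h_3) = -1675/168, b_3 = Δ_3 - h_3(2M_3 + M_4)/6 = 5/168.

17.9405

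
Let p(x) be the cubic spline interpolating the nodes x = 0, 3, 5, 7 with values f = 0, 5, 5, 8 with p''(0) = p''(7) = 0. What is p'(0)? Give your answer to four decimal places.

Put σ_i = p'' at the i-th knot. Here h = (3, 2, 2) and Δ = (5/3, 0, 3/2), so the interior equations h_(i-1)·σ_(i-1) + 2(h_(i-1)+h_i)·σ_i + h_i·σ_(i+1) = 6(Δ_i − Δ_(i-1)) read
  3·σ_0 + 10·σ_1 + 2·σ_2 = 6(Δ_1 - Δ_0) = -10
  2·σ_1 + 8·σ_2 + 2·σ_3 = 6(Δ_2 - Δ_1) = 9
Natural end conditions: σ_0 = σ_3 = 0.
Solving the tridiagonal system: σ_0 = 0, σ_1 = -49/38, σ_2 = 55/38, σ_3 = 0.
On [0, 3], p'(x) = b_0 + 2c_0·x + 3d_0·x² with b_0 = Δ_0 - h_0(2σ_0 + σ_1)/6 = 527/228, c_0 = σ_0/2 = 0, d_0 = (σ_1 - σ_0)/(6h_0) = -49/684. So p'(0) = 527/228.

2.3114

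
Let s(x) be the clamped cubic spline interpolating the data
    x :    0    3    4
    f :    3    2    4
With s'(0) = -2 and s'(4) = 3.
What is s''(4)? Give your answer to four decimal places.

2.5000

Write m_i for s''(x_i). With h_i = 3, 1 and divided differences Δ_i = -1/3, 2, the continuity of s' gives the tridiagonal system
  3·m_0 + 8·m_1 + 1·m_2 = 6(Δ_1 - Δ_0) = 14
Clamped end conditions give two more equations: 2h_0·m_0 + h_0·m_1 = 6(Δ_0 - s'(0)) = 10 and h_1·m_1 + 2h_1·m_2 = 6(s'(4) - Δ_1) = 6.
Solving: m_0 = 7/6, m_1 = 1, m_2 = 5/2.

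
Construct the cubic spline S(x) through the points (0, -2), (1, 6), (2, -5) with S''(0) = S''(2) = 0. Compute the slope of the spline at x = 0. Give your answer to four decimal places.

With m_i denoting the second derivative at x_i, h_i = 1, 1, and Δ_i = (y_(i+1) − y_i)/h_i = 8, -11:
  1·m_0 + 4·m_1 + 1·m_2 = 6(Δ_1 - Δ_0) = -114
Natural end conditions: m_0 = m_2 = 0.
Solving: m_0 = 0, m_1 = -57/2, m_2 = 0.
On [0, 1], S'(x) = b_0 + 2c_0·x + 3d_0·x² with b_0 = Δ_0 - h_0(2m_0 + m_1)/6 = 51/4, c_0 = m_0/2 = 0, d_0 = (m_1 - m_0)/(6h_0) = -19/4. So S'(0) = 51/4.

12.7500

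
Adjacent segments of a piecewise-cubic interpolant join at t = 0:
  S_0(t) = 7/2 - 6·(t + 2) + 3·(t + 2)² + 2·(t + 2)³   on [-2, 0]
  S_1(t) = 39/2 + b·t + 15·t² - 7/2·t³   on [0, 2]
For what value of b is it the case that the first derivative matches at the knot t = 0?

S_0'(t) = -6 + 6·(t + 2) + 6·(t + 2)², so S_0'(0) = 30. On the right, S_1'(0) = b, so b = 30.

30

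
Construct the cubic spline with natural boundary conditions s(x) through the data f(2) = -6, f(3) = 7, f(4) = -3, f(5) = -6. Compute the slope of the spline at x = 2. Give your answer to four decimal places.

19.6000

Let m_i = s''(x_i). Step sizes h_i = 1, 1, 1; slopes of the chords Δ_i = (y_(i+1) - y_i)/h_i = 13, -10, -3.
  1·m_0 + 4·m_1 + 1·m_2 = 6(Δ_1 - Δ_0) = -138
  1·m_1 + 4·m_2 + 1·m_3 = 6(Δ_2 - Δ_1) = 42
Natural end conditions: m_0 = m_3 = 0.
Solving the tridiagonal system: m_0 = 0, m_1 = -198/5, m_2 = 102/5, m_3 = 0.
On [2, 3], s'(x) = b_0 + 2c_0·(x - 2) + 3d_0·(x - 2)² with b_0 = Δ_0 - h_0(2m_0 + m_1)/6 = 98/5, c_0 = m_0/2 = 0, d_0 = (m_1 - m_0)/(6h_0) = -33/5. So s'(2) = 98/5.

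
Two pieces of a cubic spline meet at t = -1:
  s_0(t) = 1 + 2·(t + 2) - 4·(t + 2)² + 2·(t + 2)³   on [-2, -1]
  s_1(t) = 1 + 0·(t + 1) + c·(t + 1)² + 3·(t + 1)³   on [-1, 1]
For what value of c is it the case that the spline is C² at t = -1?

s_0''(t) = -8 + 12·(t + 2), so s_0''(-1) = 4. On the right, s_1''(-1) = 2c, so c = 2.

2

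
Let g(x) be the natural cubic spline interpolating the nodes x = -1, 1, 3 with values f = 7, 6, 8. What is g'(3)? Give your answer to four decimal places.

Put M_i = g'' at the i-th knot. Here h = (2, 2) and Δ = (-1/2, 1), so the interior equations h_(i-1)·M_(i-1) + 2(h_(i-1)+h_i)·M_i + h_i·M_(i+1) = 6(Δ_i − Δ_(i-1)) read
  2·M_0 + 8·M_1 + 2·M_2 = 6(Δ_1 - Δ_0) = 9
Natural end conditions: M_0 = M_2 = 0.
Hence M_0 = 0, M_1 = 9/8, M_2 = 0.
On [1, 3], g'(x) = b_1 + 2c_1·(x - 1) + 3d_1·(x - 1)² with b_1 = Δ_1 - h_1(2M_1 + M_2)/6 = 1/4, c_1 = M_1/2 = 9/16, d_1 = (M_2 - M_1)/(6h_1) = -3/32. So g'(3) = 11/8.

1.3750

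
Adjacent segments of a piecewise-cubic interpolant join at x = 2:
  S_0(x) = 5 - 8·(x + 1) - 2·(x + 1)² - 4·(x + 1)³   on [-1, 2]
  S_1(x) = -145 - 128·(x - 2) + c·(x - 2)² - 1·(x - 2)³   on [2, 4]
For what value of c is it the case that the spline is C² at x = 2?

S_0''(x) = -4 - 24·(x + 1), so S_0''(2) = -76. On the right, S_1''(2) = 2c, so c = -38.

-38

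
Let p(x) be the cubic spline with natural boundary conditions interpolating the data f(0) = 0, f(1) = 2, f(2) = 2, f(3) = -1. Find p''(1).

-2

Let M_i = p''(x_i). Step sizes h_i = 1, 1, 1; slopes of the chords Δ_i = (y_(i+1) - y_i)/h_i = 2, 0, -3.
  1·M_0 + 4·M_1 + 1·M_2 = 6(Δ_1 - Δ_0) = -12
  1·M_1 + 4·M_2 + 1·M_3 = 6(Δ_2 - Δ_1) = -18
Natural end conditions: M_0 = M_3 = 0.
Hence M_0 = 0, M_1 = -2, M_2 = -4, M_3 = 0.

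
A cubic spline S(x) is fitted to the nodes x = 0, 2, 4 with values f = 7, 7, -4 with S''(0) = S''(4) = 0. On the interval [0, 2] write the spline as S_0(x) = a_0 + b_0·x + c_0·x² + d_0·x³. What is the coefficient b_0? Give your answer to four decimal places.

Let M_i = S''(x_i). Step sizes h_i = 2, 2; slopes of the chords Δ_i = (y_(i+1) - y_i)/h_i = 0, -11/2.
  2·M_0 + 8·M_1 + 2·M_2 = 6(Δ_1 - Δ_0) = -33
Natural end conditions: M_0 = M_2 = 0.
Forward elimination and back-substitution give M_0 = 0, M_1 = -33/8, M_2 = 0.
On [0, 2], with S_0(x) = a_0 + b_0·x + c_0·x² + d_0·x³: c_0 = M_0/2 = 0, d_0 = (M_1 - M_0)/(6h_0) = -11/32, b_0 = Δ_0 - h_0(2M_0 + M_1)/6 = 11/8.

1.3750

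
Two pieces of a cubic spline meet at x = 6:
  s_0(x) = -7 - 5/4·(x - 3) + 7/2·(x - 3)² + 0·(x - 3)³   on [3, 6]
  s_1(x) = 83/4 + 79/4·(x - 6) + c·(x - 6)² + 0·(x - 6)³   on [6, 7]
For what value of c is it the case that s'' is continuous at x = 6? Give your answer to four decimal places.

3.5000

s_0''(x) = 7 + 0·(x - 3), so s_0''(6) = 7. On the right, s_1''(6) = 2c, so c = 7/2.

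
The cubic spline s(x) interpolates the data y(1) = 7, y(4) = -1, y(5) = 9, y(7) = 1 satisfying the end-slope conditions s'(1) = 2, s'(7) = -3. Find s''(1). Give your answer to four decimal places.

Let m_i = s''(x_i). Step sizes h_i = 3, 1, 2; slopes of the chords Δ_i = (y_(i+1) - y_i)/h_i = -8/3, 10, -4.
  3·m_0 + 8·m_1 + 1·m_2 = 6(Δ_1 - Δ_0) = 76
  1·m_1 + 6·m_2 + 2·m_3 = 6(Δ_2 - Δ_1) = -84
Clamped end conditions give two more equations: 2h_0·m_0 + h_0·m_1 = 6(Δ_0 - s'(1)) = -28 and h_2·m_2 + 2h_2·m_3 = 6(s'(7) - Δ_2) = 6.
Solving: m_0 = -277/21, m_1 = 358/21, m_2 = -437/21, m_3 = 250/21.

-13.1905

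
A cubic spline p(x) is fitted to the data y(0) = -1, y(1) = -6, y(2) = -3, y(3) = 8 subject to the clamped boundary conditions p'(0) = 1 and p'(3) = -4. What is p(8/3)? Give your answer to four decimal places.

6.6840

With m_i denoting the second derivative at x_i, h_i = 1, 1, 1, and Δ_i = (y_(i+1) − y_i)/h_i = -5, 3, 11:
  1·m_0 + 4·m_1 + 1·m_2 = 6(Δ_1 - Δ_0) = 48
  1·m_1 + 4·m_2 + 1·m_3 = 6(Δ_2 - Δ_1) = 48
Clamped end conditions give two more equations: 2h_0·m_0 + h_0·m_1 = 6(Δ_0 - p'(0)) = -36 and h_2·m_2 + 2h_2·m_3 = 6(p'(3) - Δ_2) = -90.
Hence m_0 = -362/15, m_1 = 184/15, m_2 = 346/15, m_3 = -848/15.
On [2, 3], p(x) = -3 + 191/15·(x - 2) + 173/15·(x - 2)² - 199/15·(x - 2)³.
With (x - 2) = 2/3: p(8/3) = 2707/405.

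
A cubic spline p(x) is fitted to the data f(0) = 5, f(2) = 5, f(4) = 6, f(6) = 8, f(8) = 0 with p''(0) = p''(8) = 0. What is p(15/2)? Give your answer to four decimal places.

Put M_i = p'' at the i-th knot. Here h = (2, 2, 2, 2) and Δ = (0, 1/2, 1, -4), so the interior equations h_(i-1)·M_(i-1) + 2(h_(i-1)+h_i)·M_i + h_i·M_(i+1) = 6(Δ_i − Δ_(i-1)) read
  2·M_0 + 8·M_1 + 2·M_2 = 6(Δ_1 - Δ_0) = 3
  2·M_1 + 8·M_2 + 2·M_3 = 6(Δ_2 - Δ_1) = 3
  2·M_2 + 8·M_3 + 2·M_4 = 6(Δ_3 - Δ_2) = -30
Natural end conditions: M_0 = M_4 = 0.
Hence M_0 = 0, M_1 = 3/112, M_2 = 39/28, M_3 = -459/112, M_4 = 0.
On [6, 8], p(x) = 8 - 71/56·(x - 6) - 459/224·(x - 6)² + 153/448·(x - 6)³.
With (x - 6) = 3/2: p(15/2) = 9463/3584.

2.6403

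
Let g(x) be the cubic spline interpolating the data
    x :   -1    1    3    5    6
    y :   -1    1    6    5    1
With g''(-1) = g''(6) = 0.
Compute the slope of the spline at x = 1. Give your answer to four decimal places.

Write M_i for g''(x_i). With h_i = 2, 2, 2, 1 and divided differences Δ_i = 1, 5/2, -1/2, -4, the continuity of g' gives the tridiagonal system
  2·M_0 + 8·M_1 + 2·M_2 = 6(Δ_1 - Δ_0) = 9
  2·M_1 + 8·M_2 + 2·M_3 = 6(Δ_2 - Δ_1) = -18
  2·M_2 + 6·M_3 + 1·M_4 = 6(Δ_3 - Δ_2) = -21
Natural end conditions: M_0 = M_4 = 0.
Solving the tridiagonal system: M_0 = 0, M_1 = 66/41, M_2 = -159/82, M_3 = -117/41, M_4 = 0.
On [1, 3], g'(x) = b_1 + 2c_1·(x - 1) + 3d_1·(x - 1)² with b_1 = Δ_1 - h_1(2M_1 + M_2)/6 = 85/41, c_1 = M_1/2 = 33/41, d_1 = (M_2 - M_1)/(6h_1) = -97/328. So g'(1) = 85/41.

2.0732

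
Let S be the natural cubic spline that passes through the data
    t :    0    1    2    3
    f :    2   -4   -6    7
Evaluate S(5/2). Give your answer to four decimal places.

-0.9000

Write σ_i for S''(x_i). With h_i = 1, 1, 1 and divided differences Δ_i = -6, -2, 13, the continuity of S' gives the tridiagonal system
  1·σ_0 + 4·σ_1 + 1·σ_2 = 6(Δ_1 - Δ_0) = 24
  1·σ_1 + 4·σ_2 + 1·σ_3 = 6(Δ_2 - Δ_1) = 90
Natural end conditions: σ_0 = σ_3 = 0.
Solving: σ_0 = 0, σ_1 = 2/5, σ_2 = 112/5, σ_3 = 0.
On [2, 3], S(t) = -6 + 83/15·(t - 2) + 56/5·(t - 2)² - 56/15·(t - 2)³.
With (t - 2) = 1/2: S(5/2) = -9/10.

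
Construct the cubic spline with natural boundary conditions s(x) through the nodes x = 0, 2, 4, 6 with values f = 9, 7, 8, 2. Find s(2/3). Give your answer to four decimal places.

Write m_i for s''(x_i). With h_i = 2, 2, 2 and divided differences Δ_i = -1, 1/2, -3, the continuity of s' gives the tridiagonal system
  2·m_0 + 8·m_1 + 2·m_2 = 6(Δ_1 - Δ_0) = 9
  2·m_1 + 8·m_2 + 2·m_3 = 6(Δ_2 - Δ_1) = -21
Natural end conditions: m_0 = m_3 = 0.
Hence m_0 = 0, m_1 = 19/10, m_2 = -31/10, m_3 = 0.
On [0, 2], s(x) = 9 - 49/30·x + 0·x² + 19/120·x³.
With x = 2/3: s(2/3) = 3223/405.

7.9580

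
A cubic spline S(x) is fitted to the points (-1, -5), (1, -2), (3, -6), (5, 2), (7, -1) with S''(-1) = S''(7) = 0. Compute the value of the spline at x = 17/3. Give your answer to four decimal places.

With m_i denoting the second derivative at x_i, h_i = 2, 2, 2, 2, and Δ_i = (y_(i+1) − y_i)/h_i = 3/2, -2, 4, -3/2:
  2·m_0 + 8·m_1 + 2·m_2 = 6(Δ_1 - Δ_0) = -21
  2·m_1 + 8·m_2 + 2·m_3 = 6(Δ_2 - Δ_1) = 36
  2·m_2 + 8·m_3 + 2·m_4 = 6(Δ_3 - Δ_2) = -33
Natural end conditions: m_0 = m_4 = 0.
Solving: m_0 = 0, m_1 = -123/28, m_2 = 99/14, m_3 = -165/28, m_4 = 0.
On [5, 7], S(x) = 2 + 17/7·(x - 5) - 165/56·(x - 5)² + 55/112·(x - 5)³.
With (x - 5) = 2/3: S(17/3) = 464/189.

2.4550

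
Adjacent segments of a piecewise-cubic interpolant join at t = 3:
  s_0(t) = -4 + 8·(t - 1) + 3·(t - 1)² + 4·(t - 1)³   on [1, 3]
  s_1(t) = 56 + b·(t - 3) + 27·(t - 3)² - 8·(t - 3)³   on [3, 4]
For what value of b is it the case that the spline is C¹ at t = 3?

68

s_0'(t) = 8 + 6·(t - 1) + 12·(t - 1)², so s_0'(3) = 68. On the right, s_1'(3) = b, so b = 68.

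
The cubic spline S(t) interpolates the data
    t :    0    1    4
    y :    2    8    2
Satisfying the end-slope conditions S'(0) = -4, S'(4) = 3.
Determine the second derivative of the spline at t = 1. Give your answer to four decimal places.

-15.5000

Write σ_i for S''(x_i). With h_i = 1, 3 and divided differences Δ_i = 6, -2, the continuity of S' gives the tridiagonal system
  1·σ_0 + 8·σ_1 + 3·σ_2 = 6(Δ_1 - Δ_0) = -48
Clamped end conditions give two more equations: 2h_0·σ_0 + h_0·σ_1 = 6(Δ_0 - S'(0)) = 60 and h_1·σ_1 + 2h_1·σ_2 = 6(S'(4) - Δ_1) = 30.
Forward elimination and back-substitution give σ_0 = 151/4, σ_1 = -31/2, σ_2 = 51/4.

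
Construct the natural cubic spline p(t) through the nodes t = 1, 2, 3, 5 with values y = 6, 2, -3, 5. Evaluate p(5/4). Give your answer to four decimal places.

5.1529

Write M_i for p''(x_i). With h_i = 1, 1, 2 and divided differences Δ_i = -4, -5, 4, the continuity of p' gives the tridiagonal system
  1·M_0 + 4·M_1 + 1·M_2 = 6(Δ_1 - Δ_0) = -6
  1·M_1 + 6·M_2 + 2·M_3 = 6(Δ_2 - Δ_1) = 54
Natural end conditions: M_0 = M_3 = 0.
Solving: M_0 = 0, M_1 = -90/23, M_2 = 222/23, M_3 = 0.
On [1, 2], p(t) = 6 - 77/23·(t - 1) + 0·(t - 1)² - 15/23·(t - 1)³.
With (t - 1) = 1/4: p(5/4) = 7585/1472.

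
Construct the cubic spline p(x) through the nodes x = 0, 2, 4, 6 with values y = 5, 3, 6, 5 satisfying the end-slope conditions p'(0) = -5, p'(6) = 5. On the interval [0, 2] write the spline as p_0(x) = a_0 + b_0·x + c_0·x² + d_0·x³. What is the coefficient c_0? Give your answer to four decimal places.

Let m_i = p''(x_i). Step sizes h_i = 2, 2, 2; slopes of the chords Δ_i = (y_(i+1) - y_i)/h_i = -1, 3/2, -1/2.
  2·m_0 + 8·m_1 + 2·m_2 = 6(Δ_1 - Δ_0) = 15
  2·m_1 + 8·m_2 + 2·m_3 = 6(Δ_2 - Δ_1) = -12
Clamped end conditions give two more equations: 2h_0·m_0 + h_0·m_1 = 6(Δ_0 - p'(0)) = 24 and h_2·m_2 + 2h_2·m_3 = 6(p'(6) - Δ_2) = 33.
Solving: m_0 = 77/15, m_1 = 26/15, m_2 = -137/30, m_3 = 158/15.
On [0, 2], with p_0(x) = a_0 + b_0·x + c_0·x² + d_0·x³: c_0 = m_0/2 = 77/30, d_0 = (m_1 - m_0)/(6h_0) = -17/60, b_0 = Δ_0 - h_0(2m_0 + m_1)/6 = -5.

2.5667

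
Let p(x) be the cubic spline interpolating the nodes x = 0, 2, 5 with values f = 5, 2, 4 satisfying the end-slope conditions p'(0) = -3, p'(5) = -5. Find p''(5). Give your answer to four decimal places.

-7.3667

Put σ_i = p'' at the i-th knot. Here h = (2, 3) and Δ = (-3/2, 2/3), so the interior equations h_(i-1)·σ_(i-1) + 2(h_(i-1)+h_i)·σ_i + h_i·σ_(i+1) = 6(Δ_i − Δ_(i-1)) read
  2·σ_0 + 10·σ_1 + 3·σ_2 = 6(Δ_1 - Δ_0) = 13
Clamped end conditions give two more equations: 2h_0·σ_0 + h_0·σ_1 = 6(Δ_0 - p'(0)) = 9 and h_1·σ_1 + 2h_1·σ_2 = 6(p'(5) - Δ_1) = -34.
Solving: σ_0 = 11/20, σ_1 = 17/5, σ_2 = -221/30.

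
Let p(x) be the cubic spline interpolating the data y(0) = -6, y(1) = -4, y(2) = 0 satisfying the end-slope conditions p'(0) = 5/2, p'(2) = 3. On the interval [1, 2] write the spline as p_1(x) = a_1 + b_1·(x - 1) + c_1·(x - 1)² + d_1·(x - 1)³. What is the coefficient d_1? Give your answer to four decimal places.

Write σ_i for p''(x_i). With h_i = 1, 1 and divided differences Δ_i = 2, 4, the continuity of p' gives the tridiagonal system
  1·σ_0 + 4·σ_1 + 1·σ_2 = 6(Δ_1 - Δ_0) = 12
Clamped end conditions give two more equations: 2h_0·σ_0 + h_0·σ_1 = 6(Δ_0 - p'(0)) = -3 and h_1·σ_1 + 2h_1·σ_2 = 6(p'(2) - Δ_1) = -6.
Forward elimination and back-substitution give σ_0 = -17/4, σ_1 = 11/2, σ_2 = -23/4.
On [1, 2], with p_1(x) = a_1 + b_1·(x - 1) + c_1·(x - 1)² + d_1·(x - 1)³: c_1 = σ_1/2 = 11/4, d_1 = (σ_2 - σ_1)/(6h_1) = -15/8, b_1 = Δ_1 - h_1(2σ_1 + σ_2)/6 = 25/8.

-1.8750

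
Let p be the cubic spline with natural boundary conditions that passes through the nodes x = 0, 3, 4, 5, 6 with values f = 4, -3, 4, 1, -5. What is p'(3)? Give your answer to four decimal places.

6.8218

Let M_i = p''(x_i). Step sizes h_i = 3, 1, 1, 1; slopes of the chords Δ_i = (y_(i+1) - y_i)/h_i = -7/3, 7, -3, -6.
  3·M_0 + 8·M_1 + 1·M_2 = 6(Δ_1 - Δ_0) = 56
  1·M_1 + 4·M_2 + 1·M_3 = 6(Δ_2 - Δ_1) = -60
  1·M_2 + 4·M_3 + 1·M_4 = 6(Δ_3 - Δ_2) = -18
Natural end conditions: M_0 = M_4 = 0.
Hence M_0 = 0, M_1 = 531/58, M_2 = -500/29, M_3 = -11/58, M_4 = 0.
On [3, 4], p'(x) = b_1 + 2c_1·(x - 3) + 3d_1·(x - 3)² with b_1 = Δ_1 - h_1(2M_1 + M_2)/6 = 1187/174, c_1 = M_1/2 = 531/116, d_1 = (M_2 - M_1)/(6h_1) = -1531/348. So p'(3) = 1187/174.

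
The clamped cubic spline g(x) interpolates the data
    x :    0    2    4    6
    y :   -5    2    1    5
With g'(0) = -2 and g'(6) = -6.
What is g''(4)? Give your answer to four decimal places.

Let M_i = g''(x_i). Step sizes h_i = 2, 2, 2; slopes of the chords Δ_i = (y_(i+1) - y_i)/h_i = 7/2, -1/2, 2.
  2·M_0 + 8·M_1 + 2·M_2 = 6(Δ_1 - Δ_0) = -24
  2·M_1 + 8·M_2 + 2·M_3 = 6(Δ_2 - Δ_1) = 15
Clamped end conditions give two more equations: 2h_0·M_0 + h_0·M_1 = 6(Δ_0 - g'(0)) = 33 and h_2·M_2 + 2h_2·M_3 = 6(g'(6) - Δ_2) = -48.
Solving the tridiagonal system: M_0 = 184/15, M_1 = -241/30, M_2 = 118/15, M_3 = -239/15.

7.8667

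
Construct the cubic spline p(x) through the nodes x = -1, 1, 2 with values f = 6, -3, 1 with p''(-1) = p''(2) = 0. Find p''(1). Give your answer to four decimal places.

With m_i denoting the second derivative at x_i, h_i = 2, 1, and Δ_i = (y_(i+1) − y_i)/h_i = -9/2, 4:
  2·m_0 + 6·m_1 + 1·m_2 = 6(Δ_1 - Δ_0) = 51
Natural end conditions: m_0 = m_2 = 0.
Forward elimination and back-substitution give m_0 = 0, m_1 = 17/2, m_2 = 0.

8.5000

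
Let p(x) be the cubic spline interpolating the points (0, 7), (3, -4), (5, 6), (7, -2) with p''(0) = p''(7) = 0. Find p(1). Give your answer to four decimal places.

Write σ_i for p''(x_i). With h_i = 3, 2, 2 and divided differences Δ_i = -11/3, 5, -4, the continuity of p' gives the tridiagonal system
  3·σ_0 + 10·σ_1 + 2·σ_2 = 6(Δ_1 - Δ_0) = 52
  2·σ_1 + 8·σ_2 + 2·σ_3 = 6(Δ_2 - Δ_1) = -54
Natural end conditions: σ_0 = σ_3 = 0.
Solving the tridiagonal system: σ_0 = 0, σ_1 = 131/19, σ_2 = -161/19, σ_3 = 0.
On [0, 3], p(x) = 7 - 811/114·x + 0·x² + 131/342·x³.
With x = 1: p(1) = 46/171.

0.2690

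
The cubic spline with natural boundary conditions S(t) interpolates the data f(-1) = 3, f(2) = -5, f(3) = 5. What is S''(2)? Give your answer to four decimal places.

With M_i denoting the second derivative at x_i, h_i = 3, 1, and Δ_i = (y_(i+1) − y_i)/h_i = -8/3, 10:
  3·M_0 + 8·M_1 + 1·M_2 = 6(Δ_1 - Δ_0) = 76
Natural end conditions: M_0 = M_2 = 0.
Forward elimination and back-substitution give M_0 = 0, M_1 = 19/2, M_2 = 0.

9.5000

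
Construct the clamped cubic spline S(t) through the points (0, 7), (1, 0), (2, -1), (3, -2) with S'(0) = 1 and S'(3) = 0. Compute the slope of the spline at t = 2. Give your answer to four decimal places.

Write σ_i for S''(x_i). With h_i = 1, 1, 1 and divided differences Δ_i = -7, -1, -1, the continuity of S' gives the tridiagonal system
  1·σ_0 + 4·σ_1 + 1·σ_2 = 6(Δ_1 - Δ_0) = 36
  1·σ_1 + 4·σ_2 + 1·σ_3 = 6(Δ_2 - Δ_1) = 0
Clamped end conditions give two more equations: 2h_0·σ_0 + h_0·σ_1 = 6(Δ_0 - S'(0)) = -48 and h_2·σ_2 + 2h_2·σ_3 = 6(S'(3) - Δ_2) = 6.
Solving the tridiagonal system: σ_0 = -502/15, σ_1 = 284/15, σ_2 = -94/15, σ_3 = 92/15.
On [2, 3], S'(t) = b_2 + 2c_2·(t - 2) + 3d_2·(t - 2)² with b_2 = Δ_2 - h_2(2σ_2 + σ_3)/6 = 1/15, c_2 = σ_2/2 = -47/15, d_2 = (σ_3 - σ_2)/(6h_2) = 31/15. So S'(2) = 1/15.

0.0667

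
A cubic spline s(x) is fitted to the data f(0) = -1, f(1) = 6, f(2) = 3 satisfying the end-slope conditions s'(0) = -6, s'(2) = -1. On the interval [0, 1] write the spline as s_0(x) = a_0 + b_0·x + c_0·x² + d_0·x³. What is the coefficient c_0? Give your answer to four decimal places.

28.2500

Write σ_i for s''(x_i). With h_i = 1, 1 and divided differences Δ_i = 7, -3, the continuity of s' gives the tridiagonal system
  1·σ_0 + 4·σ_1 + 1·σ_2 = 6(Δ_1 - Δ_0) = -60
Clamped end conditions give two more equations: 2h_0·σ_0 + h_0·σ_1 = 6(Δ_0 - s'(0)) = 78 and h_1·σ_1 + 2h_1·σ_2 = 6(s'(2) - Δ_1) = 12.
Solving: σ_0 = 113/2, σ_1 = -35, σ_2 = 47/2.
On [0, 1], with s_0(x) = a_0 + b_0·x + c_0·x² + d_0·x³: c_0 = σ_0/2 = 113/4, d_0 = (σ_1 - σ_0)/(6h_0) = -61/4, b_0 = Δ_0 - h_0(2σ_0 + σ_1)/6 = -6.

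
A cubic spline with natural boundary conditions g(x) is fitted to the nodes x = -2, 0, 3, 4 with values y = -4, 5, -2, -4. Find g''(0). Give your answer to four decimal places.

-4.7042

Put M_i = g'' at the i-th knot. Here h = (2, 3, 1) and Δ = (9/2, -7/3, -2), so the interior equations h_(i-1)·M_(i-1) + 2(h_(i-1)+h_i)·M_i + h_i·M_(i+1) = 6(Δ_i − Δ_(i-1)) read
  2·M_0 + 10·M_1 + 3·M_2 = 6(Δ_1 - Δ_0) = -41
  3·M_1 + 8·M_2 + 1·M_3 = 6(Δ_2 - Δ_1) = 2
Natural end conditions: M_0 = M_3 = 0.
Hence M_0 = 0, M_1 = -334/71, M_2 = 143/71, M_3 = 0.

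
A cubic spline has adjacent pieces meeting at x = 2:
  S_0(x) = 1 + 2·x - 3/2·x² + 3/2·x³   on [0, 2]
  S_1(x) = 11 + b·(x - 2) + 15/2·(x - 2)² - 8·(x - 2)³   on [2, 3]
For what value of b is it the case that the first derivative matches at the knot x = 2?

S_0'(x) = 2 - 3·x + 9/2·x², so S_0'(2) = 14. On the right, S_1'(2) = b, so b = 14.

14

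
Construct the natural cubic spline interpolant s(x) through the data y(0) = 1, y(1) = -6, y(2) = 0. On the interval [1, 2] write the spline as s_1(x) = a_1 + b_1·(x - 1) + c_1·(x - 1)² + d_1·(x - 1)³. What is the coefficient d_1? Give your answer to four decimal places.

With m_i denoting the second derivative at x_i, h_i = 1, 1, and Δ_i = (y_(i+1) − y_i)/h_i = -7, 6:
  1·m_0 + 4·m_1 + 1·m_2 = 6(Δ_1 - Δ_0) = 78
Natural end conditions: m_0 = m_2 = 0.
Solving the tridiagonal system: m_0 = 0, m_1 = 39/2, m_2 = 0.
On [1, 2], with s_1(x) = a_1 + b_1·(x - 1) + c_1·(x - 1)² + d_1·(x - 1)³: c_1 = m_1/2 = 39/4, d_1 = (m_2 - m_1)/(6h_1) = -13/4, b_1 = Δ_1 - h_1(2m_1 + m_2)/6 = -1/2.

-3.2500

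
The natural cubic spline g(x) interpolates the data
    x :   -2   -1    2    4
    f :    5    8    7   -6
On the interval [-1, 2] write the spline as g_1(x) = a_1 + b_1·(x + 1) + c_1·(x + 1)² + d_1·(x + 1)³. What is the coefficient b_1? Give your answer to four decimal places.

2.5822

Let m_i = g''(x_i). Step sizes h_i = 1, 3, 2; slopes of the chords Δ_i = (y_(i+1) - y_i)/h_i = 3, -1/3, -13/2.
  1·m_0 + 8·m_1 + 3·m_2 = 6(Δ_1 - Δ_0) = -20
  3·m_1 + 10·m_2 + 2·m_3 = 6(Δ_2 - Δ_1) = -37
Natural end conditions: m_0 = m_3 = 0.
Solving: m_0 = 0, m_1 = -89/71, m_2 = -236/71, m_3 = 0.
On [-1, 2], with g_1(x) = a_1 + b_1·(x + 1) + c_1·(x + 1)² + d_1·(x + 1)³: c_1 = m_1/2 = -89/142, d_1 = (m_2 - m_1)/(6h_1) = -49/426, b_1 = Δ_1 - h_1(2m_1 + m_2)/6 = 550/213.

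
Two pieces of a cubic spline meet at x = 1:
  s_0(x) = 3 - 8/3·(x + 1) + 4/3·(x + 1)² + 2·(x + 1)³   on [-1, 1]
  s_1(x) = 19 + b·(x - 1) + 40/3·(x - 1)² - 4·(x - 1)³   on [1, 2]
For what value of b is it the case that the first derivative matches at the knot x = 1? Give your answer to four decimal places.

s_0'(x) = -8/3 + 8/3·(x + 1) + 6·(x + 1)², so s_0'(1) = 80/3. On the right, s_1'(1) = b, so b = 80/3.

26.6667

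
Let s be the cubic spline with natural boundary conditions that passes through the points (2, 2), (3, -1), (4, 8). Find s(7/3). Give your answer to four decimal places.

With M_i denoting the second derivative at x_i, h_i = 1, 1, and Δ_i = (y_(i+1) − y_i)/h_i = -3, 9:
  1·M_0 + 4·M_1 + 1·M_2 = 6(Δ_1 - Δ_0) = 72
Natural end conditions: M_0 = M_2 = 0.
Forward elimination and back-substitution give M_0 = 0, M_1 = 18, M_2 = 0.
On [2, 3], s(x) = 2 - 6·(x - 2) + 0·(x - 2)² + 3·(x - 2)³.
With (x - 2) = 1/3: s(7/3) = 1/9.

0.1111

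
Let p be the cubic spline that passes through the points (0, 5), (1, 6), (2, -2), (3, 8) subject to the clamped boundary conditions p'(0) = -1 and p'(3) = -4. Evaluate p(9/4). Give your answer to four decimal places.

0.3125

Let σ_i = p''(x_i). Step sizes h_i = 1, 1, 1; slopes of the chords Δ_i = (y_(i+1) - y_i)/h_i = 1, -8, 10.
  1·σ_0 + 4·σ_1 + 1·σ_2 = 6(Δ_1 - Δ_0) = -54
  1·σ_1 + 4·σ_2 + 1·σ_3 = 6(Δ_2 - Δ_1) = 108
Clamped end conditions give two more equations: 2h_0·σ_0 + h_0·σ_1 = 6(Δ_0 - p'(0)) = 12 and h_2·σ_2 + 2h_2·σ_3 = 6(p'(3) - Δ_2) = -84.
Solving: σ_0 = 22, σ_1 = -32, σ_2 = 52, σ_3 = -68.
On [2, 3], p(t) = -2 + 4·(t - 2) + 26·(t - 2)² - 20·(t - 2)³.
With (t - 2) = 1/4: p(9/4) = 5/16.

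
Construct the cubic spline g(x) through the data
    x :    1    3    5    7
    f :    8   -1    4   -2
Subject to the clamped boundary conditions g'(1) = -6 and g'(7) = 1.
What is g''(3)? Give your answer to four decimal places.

Write M_i for g''(x_i). With h_i = 2, 2, 2 and divided differences Δ_i = -9/2, 5/2, -3, the continuity of g' gives the tridiagonal system
  2·M_0 + 8·M_1 + 2·M_2 = 6(Δ_1 - Δ_0) = 42
  2·M_1 + 8·M_2 + 2·M_3 = 6(Δ_2 - Δ_1) = -33
Clamped end conditions give two more equations: 2h_0·M_0 + h_0·M_1 = 6(Δ_0 - g'(1)) = 9 and h_2·M_2 + 2h_2·M_3 = 6(g'(7) - Δ_2) = 24.
Forward elimination and back-substitution give M_0 = -5/3, M_1 = 47/6, M_2 = -26/3, M_3 = 31/3.

7.8333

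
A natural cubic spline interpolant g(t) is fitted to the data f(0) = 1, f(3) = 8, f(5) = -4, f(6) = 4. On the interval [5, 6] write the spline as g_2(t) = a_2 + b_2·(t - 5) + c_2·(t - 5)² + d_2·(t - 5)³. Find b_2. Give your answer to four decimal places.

2.4048

Let M_i = g''(x_i). Step sizes h_i = 3, 2, 1; slopes of the chords Δ_i = (y_(i+1) - y_i)/h_i = 7/3, -6, 8.
  3·M_0 + 10·M_1 + 2·M_2 = 6(Δ_1 - Δ_0) = -50
  2·M_1 + 6·M_2 + 1·M_3 = 6(Δ_2 - Δ_1) = 84
Natural end conditions: M_0 = M_3 = 0.
Solving: M_0 = 0, M_1 = -117/14, M_2 = 235/14, M_3 = 0.
On [5, 6], with g_2(t) = a_2 + b_2·(t - 5) + c_2·(t - 5)² + d_2·(t - 5)³: c_2 = M_2/2 = 235/28, d_2 = (M_3 - M_2)/(6h_2) = -235/84, b_2 = Δ_2 - h_2(2M_2 + M_3)/6 = 101/42.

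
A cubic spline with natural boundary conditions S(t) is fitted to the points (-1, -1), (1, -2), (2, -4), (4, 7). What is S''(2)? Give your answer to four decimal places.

7.9714

Put m_i = S'' at the i-th knot. Here h = (2, 1, 2) and Δ = (-1/2, -2, 11/2), so the interior equations h_(i-1)·m_(i-1) + 2(h_(i-1)+h_i)·m_i + h_i·m_(i+1) = 6(Δ_i − Δ_(i-1)) read
  2·m_0 + 6·m_1 + 1·m_2 = 6(Δ_1 - Δ_0) = -9
  1·m_1 + 6·m_2 + 2·m_3 = 6(Δ_2 - Δ_1) = 45
Natural end conditions: m_0 = m_3 = 0.
Hence m_0 = 0, m_1 = -99/35, m_2 = 279/35, m_3 = 0.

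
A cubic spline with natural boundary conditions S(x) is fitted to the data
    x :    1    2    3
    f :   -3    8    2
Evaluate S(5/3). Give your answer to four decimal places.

Let M_i = S''(x_i). Step sizes h_i = 1, 1; slopes of the chords Δ_i = (y_(i+1) - y_i)/h_i = 11, -6.
  1·M_0 + 4·M_1 + 1·M_2 = 6(Δ_1 - Δ_0) = -102
Natural end conditions: M_0 = M_2 = 0.
Hence M_0 = 0, M_1 = -51/2, M_2 = 0.
On [1, 2], S(x) = -3 + 61/4·(x - 1) + 0·(x - 1)² - 17/4·(x - 1)³.
With (x - 1) = 2/3: S(5/3) = 319/54.

5.9074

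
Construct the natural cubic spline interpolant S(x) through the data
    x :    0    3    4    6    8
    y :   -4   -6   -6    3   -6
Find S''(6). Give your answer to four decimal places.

Let m_i = S''(x_i). Step sizes h_i = 3, 1, 2, 2; slopes of the chords Δ_i = (y_(i+1) - y_i)/h_i = -2/3, 0, 9/2, -9/2.
  3·m_0 + 8·m_1 + 1·m_2 = 6(Δ_1 - Δ_0) = 4
  1·m_1 + 6·m_2 + 2·m_3 = 6(Δ_2 - Δ_1) = 27
  2·m_2 + 8·m_3 + 2·m_4 = 6(Δ_3 - Δ_2) = -54
Natural end conditions: m_0 = m_4 = 0.
Solving the tridiagonal system: m_0 = 0, m_1 = -37/86, m_2 = 320/43, m_3 = -1481/172, m_4 = 0.

-8.6105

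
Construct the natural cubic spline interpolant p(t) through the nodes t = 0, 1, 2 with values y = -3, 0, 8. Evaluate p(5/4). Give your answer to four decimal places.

Let σ_i = p''(x_i). Step sizes h_i = 1, 1; slopes of the chords Δ_i = (y_(i+1) - y_i)/h_i = 3, 8.
  1·σ_0 + 4·σ_1 + 1·σ_2 = 6(Δ_1 - Δ_0) = 30
Natural end conditions: σ_0 = σ_2 = 0.
Hence σ_0 = 0, σ_1 = 15/2, σ_2 = 0.
On [1, 2], p(t) = 0 + 11/2·(t - 1) + 15/4·(t - 1)² - 5/4·(t - 1)³.
With (t - 1) = 1/4: p(5/4) = 407/256.

1.5898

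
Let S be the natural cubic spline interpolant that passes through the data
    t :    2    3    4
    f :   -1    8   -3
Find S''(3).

Put σ_i = S'' at the i-th knot. Here h = (1, 1) and Δ = (9, -11), so the interior equations h_(i-1)·σ_(i-1) + 2(h_(i-1)+h_i)·σ_i + h_i·σ_(i+1) = 6(Δ_i − Δ_(i-1)) read
  1·σ_0 + 4·σ_1 + 1·σ_2 = 6(Δ_1 - Δ_0) = -120
Natural end conditions: σ_0 = σ_2 = 0.
Solving the tridiagonal system: σ_0 = 0, σ_1 = -30, σ_2 = 0.

-30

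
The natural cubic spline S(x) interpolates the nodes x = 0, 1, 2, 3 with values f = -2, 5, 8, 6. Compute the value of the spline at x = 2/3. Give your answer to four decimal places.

Put σ_i = S'' at the i-th knot. Here h = (1, 1, 1) and Δ = (7, 3, -2), so the interior equations h_(i-1)·σ_(i-1) + 2(h_(i-1)+h_i)·σ_i + h_i·σ_(i+1) = 6(Δ_i − Δ_(i-1)) read
  1·σ_0 + 4·σ_1 + 1·σ_2 = 6(Δ_1 - Δ_0) = -24
  1·σ_1 + 4·σ_2 + 1·σ_3 = 6(Δ_2 - Δ_1) = -30
Natural end conditions: σ_0 = σ_3 = 0.
Forward elimination and back-substitution give σ_0 = 0, σ_1 = -22/5, σ_2 = -32/5, σ_3 = 0.
On [0, 1], S(x) = -2 + 116/15·x + 0·x² - 11/15·x³.
With x = 2/3: S(2/3) = 238/81.

2.9383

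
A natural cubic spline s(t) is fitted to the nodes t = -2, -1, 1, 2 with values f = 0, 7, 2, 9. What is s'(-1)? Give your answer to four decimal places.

2.2500

Put M_i = s'' at the i-th knot. Here h = (1, 2, 1) and Δ = (7, -5/2, 7), so the interior equations h_(i-1)·M_(i-1) + 2(h_(i-1)+h_i)·M_i + h_i·M_(i+1) = 6(Δ_i − Δ_(i-1)) read
  1·M_0 + 6·M_1 + 2·M_2 = 6(Δ_1 - Δ_0) = -57
  2·M_1 + 6·M_2 + 1·M_3 = 6(Δ_2 - Δ_1) = 57
Natural end conditions: M_0 = M_3 = 0.
Forward elimination and back-substitution give M_0 = 0, M_1 = -57/4, M_2 = 57/4, M_3 = 0.
On [-1, 1], s'(t) = b_1 + 2c_1·(t + 1) + 3d_1·(t + 1)² with b_1 = Δ_1 - h_1(2M_1 + M_2)/6 = 9/4, c_1 = M_1/2 = -57/8, d_1 = (M_2 - M_1)/(6h_1) = 19/8. So s'(-1) = 9/4.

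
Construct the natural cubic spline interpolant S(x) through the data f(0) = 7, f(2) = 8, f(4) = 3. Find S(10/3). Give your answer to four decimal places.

With M_i denoting the second derivative at x_i, h_i = 2, 2, and Δ_i = (y_(i+1) − y_i)/h_i = 1/2, -5/2:
  2·M_0 + 8·M_1 + 2·M_2 = 6(Δ_1 - Δ_0) = -18
Natural end conditions: M_0 = M_2 = 0.
Forward elimination and back-substitution give M_0 = 0, M_1 = -9/4, M_2 = 0.
On [2, 4], S(x) = 8 - 1·(x - 2) - 9/8·(x - 2)² + 3/16·(x - 2)³.
With (x - 2) = 4/3: S(10/3) = 46/9.

5.1111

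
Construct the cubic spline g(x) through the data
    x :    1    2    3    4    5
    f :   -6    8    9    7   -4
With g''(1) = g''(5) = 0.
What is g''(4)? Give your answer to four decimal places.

-14.5714

Put m_i = g'' at the i-th knot. Here h = (1, 1, 1, 1) and Δ = (14, 1, -2, -11), so the interior equations h_(i-1)·m_(i-1) + 2(h_(i-1)+h_i)·m_i + h_i·m_(i+1) = 6(Δ_i − Δ_(i-1)) read
  1·m_0 + 4·m_1 + 1·m_2 = 6(Δ_1 - Δ_0) = -78
  1·m_1 + 4·m_2 + 1·m_3 = 6(Δ_2 - Δ_1) = -18
  1·m_2 + 4·m_3 + 1·m_4 = 6(Δ_3 - Δ_2) = -54
Natural end conditions: m_0 = m_4 = 0.
Solving: m_0 = 0, m_1 = -144/7, m_2 = 30/7, m_3 = -102/7, m_4 = 0.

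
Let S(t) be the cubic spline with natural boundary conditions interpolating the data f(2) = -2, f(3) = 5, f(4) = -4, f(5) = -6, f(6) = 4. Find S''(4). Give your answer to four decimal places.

Put m_i = S'' at the i-th knot. Here h = (1, 1, 1, 1) and Δ = (7, -9, -2, 10), so the interior equations h_(i-1)·m_(i-1) + 2(h_(i-1)+h_i)·m_i + h_i·m_(i+1) = 6(Δ_i − Δ_(i-1)) read
  1·m_0 + 4·m_1 + 1·m_2 = 6(Δ_1 - Δ_0) = -96
  1·m_1 + 4·m_2 + 1·m_3 = 6(Δ_2 - Δ_1) = 42
  1·m_2 + 4·m_3 + 1·m_4 = 6(Δ_3 - Δ_2) = 72
Natural end conditions: m_0 = m_4 = 0.
Solving: m_0 = 0, m_1 = -192/7, m_2 = 96/7, m_3 = 102/7, m_4 = 0.

13.7143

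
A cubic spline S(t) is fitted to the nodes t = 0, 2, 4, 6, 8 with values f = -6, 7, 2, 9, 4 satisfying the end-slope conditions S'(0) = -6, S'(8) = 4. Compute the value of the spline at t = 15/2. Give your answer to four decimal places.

Write σ_i for S''(x_i). With h_i = 2, 2, 2, 2 and divided differences Δ_i = 13/2, -5/2, 7/2, -5/2, the continuity of S' gives the tridiagonal system
  2·σ_0 + 8·σ_1 + 2·σ_2 = 6(Δ_1 - Δ_0) = -54
  2·σ_1 + 8·σ_2 + 2·σ_3 = 6(Δ_2 - Δ_1) = 36
  2·σ_2 + 8·σ_3 + 2·σ_4 = 6(Δ_3 - Δ_2) = -36
Clamped end conditions give two more equations: 2h_0·σ_0 + h_0·σ_1 = 6(Δ_0 - S'(0)) = 75 and h_3·σ_3 + 2h_3·σ_4 = 6(S'(8) - Δ_3) = 39.
Solving: σ_0 = 1507/56, σ_1 = -457/28, σ_2 = 91/8, σ_3 = -313/28, σ_4 = 859/56.
On [6, 8], S(t) = 9 - 9/56·(t - 6) - 313/56·(t - 6)² + 495/224·(t - 6)³.
With (t - 6) = 3/2: S(15/2) = 6525/1792.

3.6412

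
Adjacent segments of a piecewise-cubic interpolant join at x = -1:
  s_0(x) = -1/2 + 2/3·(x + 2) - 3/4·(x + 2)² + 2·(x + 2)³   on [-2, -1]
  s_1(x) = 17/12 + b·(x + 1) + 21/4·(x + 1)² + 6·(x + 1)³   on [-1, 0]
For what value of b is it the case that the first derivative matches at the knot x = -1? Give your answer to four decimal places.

5.1667

s_0'(x) = 2/3 - 3/2·(x + 2) + 6·(x + 2)², so s_0'(-1) = 31/6. On the right, s_1'(-1) = b, so b = 31/6.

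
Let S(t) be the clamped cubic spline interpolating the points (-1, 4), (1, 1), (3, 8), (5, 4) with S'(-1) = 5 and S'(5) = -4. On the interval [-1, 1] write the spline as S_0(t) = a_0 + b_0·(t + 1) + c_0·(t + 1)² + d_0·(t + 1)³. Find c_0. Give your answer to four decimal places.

Let σ_i = S''(x_i). Step sizes h_i = 2, 2, 2; slopes of the chords Δ_i = (y_(i+1) - y_i)/h_i = -3/2, 7/2, -2.
  2·σ_0 + 8·σ_1 + 2·σ_2 = 6(Δ_1 - Δ_0) = 30
  2·σ_1 + 8·σ_2 + 2·σ_3 = 6(Δ_2 - Δ_1) = -33
Clamped end conditions give two more equations: 2h_0·σ_0 + h_0·σ_1 = 6(Δ_0 - S'(-1)) = -39 and h_2·σ_2 + 2h_2·σ_3 = 6(S'(5) - Δ_2) = -12.
Hence σ_0 = -71/5, σ_1 = 89/10, σ_2 = -32/5, σ_3 = 1/5.
On [-1, 1], with S_0(t) = a_0 + b_0·(t + 1) + c_0·(t + 1)² + d_0·(t + 1)³: c_0 = σ_0/2 = -71/10, d_0 = (σ_1 - σ_0)/(6h_0) = 77/40, b_0 = Δ_0 - h_0(2σ_0 + σ_1)/6 = 5.

-7.1000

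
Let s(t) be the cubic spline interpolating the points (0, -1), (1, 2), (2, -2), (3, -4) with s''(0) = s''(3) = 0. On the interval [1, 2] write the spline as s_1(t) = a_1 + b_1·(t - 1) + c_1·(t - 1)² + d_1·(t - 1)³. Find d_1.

With M_i denoting the second derivative at x_i, h_i = 1, 1, 1, and Δ_i = (y_(i+1) − y_i)/h_i = 3, -4, -2:
  1·M_0 + 4·M_1 + 1·M_2 = 6(Δ_1 - Δ_0) = -42
  1·M_1 + 4·M_2 + 1·M_3 = 6(Δ_2 - Δ_1) = 12
Natural end conditions: M_0 = M_3 = 0.
Forward elimination and back-substitution give M_0 = 0, M_1 = -12, M_2 = 6, M_3 = 0.
On [1, 2], with s_1(t) = a_1 + b_1·(t - 1) + c_1·(t - 1)² + d_1·(t - 1)³: c_1 = M_1/2 = -6, d_1 = (M_2 - M_1)/(6h_1) = 3, b_1 = Δ_1 - h_1(2M_1 + M_2)/6 = -1.

3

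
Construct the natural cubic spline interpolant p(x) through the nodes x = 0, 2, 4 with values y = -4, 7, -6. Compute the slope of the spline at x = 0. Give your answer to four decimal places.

8.5000

Let σ_i = p''(x_i). Step sizes h_i = 2, 2; slopes of the chords Δ_i = (y_(i+1) - y_i)/h_i = 11/2, -13/2.
  2·σ_0 + 8·σ_1 + 2·σ_2 = 6(Δ_1 - Δ_0) = -72
Natural end conditions: σ_0 = σ_2 = 0.
Solving: σ_0 = 0, σ_1 = -9, σ_2 = 0.
On [0, 2], p'(x) = b_0 + 2c_0·x + 3d_0·x² with b_0 = Δ_0 - h_0(2σ_0 + σ_1)/6 = 17/2, c_0 = σ_0/2 = 0, d_0 = (σ_1 - σ_0)/(6h_0) = -3/4. So p'(0) = 17/2.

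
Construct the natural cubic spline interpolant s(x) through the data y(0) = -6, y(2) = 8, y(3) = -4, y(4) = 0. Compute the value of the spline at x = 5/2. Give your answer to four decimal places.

1.6250

Put M_i = s'' at the i-th knot. Here h = (2, 1, 1) and Δ = (7, -12, 4), so the interior equations h_(i-1)·M_(i-1) + 2(h_(i-1)+h_i)·M_i + h_i·M_(i+1) = 6(Δ_i − Δ_(i-1)) read
  2·M_0 + 6·M_1 + 1·M_2 = 6(Δ_1 - Δ_0) = -114
  1·M_1 + 4·M_2 + 1·M_3 = 6(Δ_2 - Δ_1) = 96
Natural end conditions: M_0 = M_3 = 0.
Solving the tridiagonal system: M_0 = 0, M_1 = -24, M_2 = 30, M_3 = 0.
On [2, 3], s(x) = 8 - 9·(x - 2) - 12·(x - 2)² + 9·(x - 2)³.
With (x - 2) = 1/2: s(5/2) = 13/8.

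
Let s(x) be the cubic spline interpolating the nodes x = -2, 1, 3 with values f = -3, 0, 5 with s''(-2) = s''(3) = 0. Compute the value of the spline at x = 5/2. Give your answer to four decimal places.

3.6094

Let σ_i = s''(x_i). Step sizes h_i = 3, 2; slopes of the chords Δ_i = (y_(i+1) - y_i)/h_i = 1, 5/2.
  3·σ_0 + 10·σ_1 + 2·σ_2 = 6(Δ_1 - Δ_0) = 9
Natural end conditions: σ_0 = σ_2 = 0.
Hence σ_0 = 0, σ_1 = 9/10, σ_2 = 0.
On [1, 3], s(x) = 0 + 19/10·(x - 1) + 9/20·(x - 1)² - 3/40·(x - 1)³.
With (x - 1) = 3/2: s(5/2) = 231/64.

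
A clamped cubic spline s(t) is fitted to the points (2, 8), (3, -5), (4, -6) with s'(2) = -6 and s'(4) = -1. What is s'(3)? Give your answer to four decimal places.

Let σ_i = s''(x_i). Step sizes h_i = 1, 1; slopes of the chords Δ_i = (y_(i+1) - y_i)/h_i = -13, -1.
  1·σ_0 + 4·σ_1 + 1·σ_2 = 6(Δ_1 - Δ_0) = 72
Clamped end conditions give two more equations: 2h_0·σ_0 + h_0·σ_1 = 6(Δ_0 - s'(2)) = -42 and h_1·σ_1 + 2h_1·σ_2 = 6(s'(4) - Δ_1) = 0.
Forward elimination and back-substitution give σ_0 = -73/2, σ_1 = 31, σ_2 = -31/2.
On [3, 4], s'(t) = b_1 + 2c_1·(t - 3) + 3d_1·(t - 3)² with b_1 = Δ_1 - h_1(2σ_1 + σ_2)/6 = -35/4, c_1 = σ_1/2 = 31/2, d_1 = (σ_2 - σ_1)/(6h_1) = -31/4. So s'(3) = -35/4.

-8.7500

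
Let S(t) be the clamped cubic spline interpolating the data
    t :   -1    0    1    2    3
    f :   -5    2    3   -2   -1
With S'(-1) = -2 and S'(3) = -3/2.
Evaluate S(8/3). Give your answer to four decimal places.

Put m_i = S'' at the i-th knot. Here h = (1, 1, 1, 1) and Δ = (7, 1, -5, 1), so the interior equations h_(i-1)·m_(i-1) + 2(h_(i-1)+h_i)·m_i + h_i·m_(i+1) = 6(Δ_i − Δ_(i-1)) read
  1·m_0 + 4·m_1 + 1·m_2 = 6(Δ_1 - Δ_0) = -36
  1·m_1 + 4·m_2 + 1·m_3 = 6(Δ_2 - Δ_1) = -36
  1·m_2 + 4·m_3 + 1·m_4 = 6(Δ_3 - Δ_2) = 36
Clamped end conditions give two more equations: 2h_0·m_0 + h_0·m_1 = 6(Δ_0 - S'(-1)) = 54 and h_3·m_3 + 2h_3·m_4 = 6(S'(3) - Δ_3) = -15.
Solving the tridiagonal system: m_0 = 1945/56, m_1 = -433/28, m_2 = -71/8, m_3 = 419/28, m_4 = -839/56.
On [2, 3], S(t) = -2 - 167/112·(t - 2) + 419/56·(t - 2)² - 559/112·(t - 2)³.
With (t - 2) = 2/3: S(8/3) = -1735/1512.

-1.1475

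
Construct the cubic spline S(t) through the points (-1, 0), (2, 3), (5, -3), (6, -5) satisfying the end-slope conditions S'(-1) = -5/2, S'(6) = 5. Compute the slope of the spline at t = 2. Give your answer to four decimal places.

Write M_i for S''(x_i). With h_i = 3, 3, 1 and divided differences Δ_i = 1, -2, -2, the continuity of S' gives the tridiagonal system
  3·M_0 + 12·M_1 + 3·M_2 = 6(Δ_1 - Δ_0) = -18
  3·M_1 + 8·M_2 + 1·M_3 = 6(Δ_2 - Δ_1) = 0
Clamped end conditions give two more equations: 2h_0·M_0 + h_0·M_1 = 6(Δ_0 - S'(-1)) = 21 and h_2·M_2 + 2h_2·M_3 = 6(S'(6) - Δ_2) = 42.
Forward elimination and back-substitution give M_0 = 142/31, M_1 = -67/31, M_2 = -60/31, M_3 = 681/31.
On [2, 5], S'(t) = b_1 + 2c_1·(t - 2) + 3d_1·(t - 2)² with b_1 = Δ_1 - h_1(2M_1 + M_2)/6 = 35/31, c_1 = M_1/2 = -67/62, d_1 = (M_2 - M_1)/(6h_1) = 7/558. So S'(2) = 35/31.

1.1290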